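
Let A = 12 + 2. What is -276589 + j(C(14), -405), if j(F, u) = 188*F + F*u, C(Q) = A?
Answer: -279627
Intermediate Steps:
A = 14
C(Q) = 14
-276589 + j(C(14), -405) = -276589 + 14*(188 - 405) = -276589 + 14*(-217) = -276589 - 3038 = -279627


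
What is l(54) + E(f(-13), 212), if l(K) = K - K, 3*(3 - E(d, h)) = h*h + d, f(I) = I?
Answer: -14974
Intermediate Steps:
E(d, h) = 3 - d/3 - h²/3 (E(d, h) = 3 - (h*h + d)/3 = 3 - (h² + d)/3 = 3 - (d + h²)/3 = 3 + (-d/3 - h²/3) = 3 - d/3 - h²/3)
l(K) = 0
l(54) + E(f(-13), 212) = 0 + (3 - ⅓*(-13) - ⅓*212²) = 0 + (3 + 13/3 - ⅓*44944) = 0 + (3 + 13/3 - 44944/3) = 0 - 14974 = -14974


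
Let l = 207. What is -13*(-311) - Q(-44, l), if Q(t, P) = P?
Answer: 3836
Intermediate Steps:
-13*(-311) - Q(-44, l) = -13*(-311) - 1*207 = 4043 - 207 = 3836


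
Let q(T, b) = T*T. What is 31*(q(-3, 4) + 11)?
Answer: 620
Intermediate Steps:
q(T, b) = T²
31*(q(-3, 4) + 11) = 31*((-3)² + 11) = 31*(9 + 11) = 31*20 = 620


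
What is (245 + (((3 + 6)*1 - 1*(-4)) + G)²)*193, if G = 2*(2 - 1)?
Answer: 90710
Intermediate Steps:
G = 2 (G = 2*1 = 2)
(245 + (((3 + 6)*1 - 1*(-4)) + G)²)*193 = (245 + (((3 + 6)*1 - 1*(-4)) + 2)²)*193 = (245 + ((9*1 + 4) + 2)²)*193 = (245 + ((9 + 4) + 2)²)*193 = (245 + (13 + 2)²)*193 = (245 + 15²)*193 = (245 + 225)*193 = 470*193 = 90710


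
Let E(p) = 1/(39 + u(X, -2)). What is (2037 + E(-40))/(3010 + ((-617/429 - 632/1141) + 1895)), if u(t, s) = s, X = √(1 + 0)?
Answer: 3689278593/8879883154 ≈ 0.41546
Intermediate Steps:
X = 1 (X = √1 = 1)
E(p) = 1/37 (E(p) = 1/(39 - 2) = 1/37)
(2037 + E(-40))/(3010 + ((-617/429 - 632/1141) + 1895)) = (2037 + 1/37)/(3010 + ((-617/429 - 632/1141) + 1895)) = 75370/(37*(3010 + ((-617*1/429 - 632*1/1141) + 1895))) = 75370/(37*(3010 + ((-617/429 - 632/1141) + 1895))) = 75370/(37*(3010 + (-975125/489489 + 1895))) = 75370/(37*(3010 + 926606530/489489)) = 75370/(37*(2399968420/489489)) = (75370/37)*(489489/2399968420) = 3689278593/8879883154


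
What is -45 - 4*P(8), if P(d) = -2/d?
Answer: -44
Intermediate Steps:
-45 - 4*P(8) = -45 - (-8)/8 = -45 - 4*(-¼) = -45 + 1 = -44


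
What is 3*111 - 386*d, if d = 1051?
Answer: -405353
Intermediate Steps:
3*111 - 386*d = 3*111 - 386*1051 = 333 - 405686 = -405353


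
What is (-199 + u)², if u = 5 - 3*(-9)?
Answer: 27889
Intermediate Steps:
u = 32 (u = 5 + 27 = 32)
(-199 + u)² = (-199 + 32)² = (-167)² = 27889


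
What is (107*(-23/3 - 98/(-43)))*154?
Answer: -11452210/129 ≈ -88777.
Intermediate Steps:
(107*(-23/3 - 98/(-43)))*154 = (107*(-23*1/3 - 98*(-1/43)))*154 = (107*(-23/3 + 98/43))*154 = (107*(-695/129))*154 = -74365/129*154 = -11452210/129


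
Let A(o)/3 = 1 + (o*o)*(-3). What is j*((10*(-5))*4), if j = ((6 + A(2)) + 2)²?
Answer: -125000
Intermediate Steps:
A(o) = 3 - 9*o² (A(o) = 3*(1 + (o*o)*(-3)) = 3*(1 + o²*(-3)) = 3*(1 - 3*o²) = 3 - 9*o²)
j = 625 (j = ((6 + (3 - 9*2²)) + 2)² = ((6 + (3 - 9*4)) + 2)² = ((6 + (3 - 36)) + 2)² = ((6 - 33) + 2)² = (-27 + 2)² = (-25)² = 625)
j*((10*(-5))*4) = 625*((10*(-5))*4) = 625*(-50*4) = 625*(-200) = -125000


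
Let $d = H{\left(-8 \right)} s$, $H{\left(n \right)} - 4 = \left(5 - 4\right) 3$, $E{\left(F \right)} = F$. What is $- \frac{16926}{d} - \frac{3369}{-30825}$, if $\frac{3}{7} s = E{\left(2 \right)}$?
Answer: $- \frac{37259564}{71925} \approx -518.03$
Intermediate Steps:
$s = \frac{14}{3}$ ($s = \frac{7}{3} \cdot 2 = \frac{14}{3} \approx 4.6667$)
$H{\left(n \right)} = 7$ ($H{\left(n \right)} = 4 + \left(5 - 4\right) 3 = 4 + 1 \cdot 3 = 4 + 3 = 7$)
$d = \frac{98}{3}$ ($d = 7 \cdot \frac{14}{3} = \frac{98}{3} \approx 32.667$)
$- \frac{16926}{d} - \frac{3369}{-30825} = - \frac{16926}{\frac{98}{3}} - \frac{3369}{-30825} = \left(-16926\right) \frac{3}{98} - - \frac{1123}{10275} = - \frac{3627}{7} + \frac{1123}{10275} = - \frac{37259564}{71925}$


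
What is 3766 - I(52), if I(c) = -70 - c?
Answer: 3888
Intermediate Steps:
3766 - I(52) = 3766 - (-70 - 1*52) = 3766 - (-70 - 52) = 3766 - 1*(-122) = 3766 + 122 = 3888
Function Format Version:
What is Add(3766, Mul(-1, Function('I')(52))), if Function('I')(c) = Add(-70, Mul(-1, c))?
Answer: 3888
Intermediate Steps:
Add(3766, Mul(-1, Function('I')(52))) = Add(3766, Mul(-1, Add(-70, Mul(-1, 52)))) = Add(3766, Mul(-1, Add(-70, -52))) = Add(3766, Mul(-1, -122)) = Add(3766, 122) = 3888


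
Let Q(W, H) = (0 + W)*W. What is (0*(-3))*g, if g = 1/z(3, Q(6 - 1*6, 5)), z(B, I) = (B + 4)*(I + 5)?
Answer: 0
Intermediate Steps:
Q(W, H) = W² (Q(W, H) = W*W = W²)
z(B, I) = (4 + B)*(5 + I)
g = 1/35 (g = 1/(20 + 4*(6 - 1*6)² + 5*3 + 3*(6 - 1*6)²) = 1/(20 + 4*(6 - 6)² + 15 + 3*(6 - 6)²) = 1/(20 + 4*0² + 15 + 3*0²) = 1/(20 + 4*0 + 15 + 3*0) = 1/(20 + 0 + 15 + 0) = 1/35 ≈ 0.028571)
(0*(-3))*g = (0*(-3))*(1/35) = 0*(1/35) = 0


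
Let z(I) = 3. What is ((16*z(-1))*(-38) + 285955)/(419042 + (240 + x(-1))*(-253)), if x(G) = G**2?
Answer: 284131/358069 ≈ 0.79351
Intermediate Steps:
((16*z(-1))*(-38) + 285955)/(419042 + (240 + x(-1))*(-253)) = ((16*3)*(-38) + 285955)/(419042 + (240 + (-1)**2)*(-253)) = (48*(-38) + 285955)/(419042 + (240 + 1)*(-253)) = (-1824 + 285955)/(419042 + 241*(-253)) = 284131/(419042 - 60973) = 284131/358069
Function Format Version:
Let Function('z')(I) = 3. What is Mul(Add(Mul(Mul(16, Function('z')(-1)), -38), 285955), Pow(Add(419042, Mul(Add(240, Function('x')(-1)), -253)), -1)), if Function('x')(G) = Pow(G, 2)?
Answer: Rational(284131, 358069) ≈ 0.79351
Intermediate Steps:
Mul(Add(Mul(Mul(16, Function('z')(-1)), -38), 285955), Pow(Add(419042, Mul(Add(240, Function('x')(-1)), -253)), -1)) = Mul(Add(Mul(Mul(16, 3), -38), 285955), Pow(Add(419042, Mul(Add(240, Pow(-1, 2)), -253)), -1)) = Mul(Add(Mul(48, -38), 285955), Pow(Add(419042, Mul(Add(240, 1), -253)), -1)) = Mul(Add(-1824, 285955), Pow(Add(419042, Mul(241, -253)), -1)) = Mul(284131, Pow(Add(419042, -60973), -1)) = Mul(284131, Pow(358069, -1)) = Mul(284131, Rational(1, 358069)) = Rational(284131, 358069)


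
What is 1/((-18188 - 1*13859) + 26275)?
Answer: -1/5772 ≈ -0.00017325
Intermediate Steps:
1/((-18188 - 1*13859) + 26275) = 1/((-18188 - 13859) + 26275) = 1/(-32047 + 26275) = 1/(-5772) = -1/5772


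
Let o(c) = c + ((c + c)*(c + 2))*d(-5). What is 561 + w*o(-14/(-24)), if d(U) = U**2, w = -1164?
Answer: -526933/6 ≈ -87822.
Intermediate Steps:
o(c) = c + 50*c*(2 + c) (o(c) = c + ((c + c)*(c + 2))*(-5)**2 = c + ((2*c)*(2 + c))*25 = c + (2*c*(2 + c))*25 = c + 50*c*(2 + c))
561 + w*o(-14/(-24)) = 561 - 1164*(-14/(-24))*(101 + 50*(-14/(-24))) = 561 - 1164*(-14*(-1/24))*(101 + 50*(-14*(-1/24))) = 561 - 679*(101 + 50*(7/12)) = 561 - 679*(101 + 175/6) = 561 - 679*781/6 = 561 - 1164*5467/72 = 561 - 530299/6 = -526933/6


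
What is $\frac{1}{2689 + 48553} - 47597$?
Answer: $- \frac{2438965473}{51242} \approx -47597.0$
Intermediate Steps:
$\frac{1}{2689 + 48553} - 47597 = \frac{1}{51242} - 47597 = - \frac{2438965473}{51242}$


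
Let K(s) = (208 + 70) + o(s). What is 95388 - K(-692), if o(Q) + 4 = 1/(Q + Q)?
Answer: 131637777/1384 ≈ 95114.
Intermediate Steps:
o(Q) = -4 + 1/(2*Q) (o(Q) = -4 + 1/(Q + Q) = -4 + 1/(2*Q))
K(s) = 274 + 1/(2*s) (K(s) = (208 + 70) + (-4 + 1/(2*s)) = 278 + (-4 + 1/(2*s)) = 274 + 1/(2*s))
95388 - K(-692) = 95388 - (274 + (1/2)/(-692)) = 95388 - (274 + (1/2)*(-1/692)) = 95388 - (274 - 1/1384) = 95388 - 1*379215/1384 = 95388 - 379215/1384 = 131637777/1384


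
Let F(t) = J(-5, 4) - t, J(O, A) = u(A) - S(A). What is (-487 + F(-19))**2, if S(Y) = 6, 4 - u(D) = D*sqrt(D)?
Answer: 228484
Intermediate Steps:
u(D) = 4 - D**(3/2) (u(D) = 4 - D*sqrt(D) = 4 - D**(3/2))
J(O, A) = -2 - A**(3/2) (J(O, A) = (4 - A**(3/2)) - 1*6 = (4 - A**(3/2)) - 6 = -2 - A**(3/2))
F(t) = -10 - t (F(t) = (-2 - 4**(3/2)) - t = (-2 - 1*8) - t = (-2 - 8) - t = -10 - t)
(-487 + F(-19))**2 = (-487 + (-10 - 1*(-19)))**2 = (-487 + (-10 + 19))**2 = (-487 + 9)**2 = (-478)**2 = 228484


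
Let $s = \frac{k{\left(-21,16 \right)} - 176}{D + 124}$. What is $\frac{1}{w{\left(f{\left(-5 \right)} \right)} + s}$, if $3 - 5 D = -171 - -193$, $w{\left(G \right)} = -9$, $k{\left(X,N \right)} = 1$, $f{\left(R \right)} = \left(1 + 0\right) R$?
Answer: $- \frac{601}{6284} \approx -0.09564$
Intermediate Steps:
$f{\left(R \right)} = R$ ($f{\left(R \right)} = 1 R = R$)
$D = - \frac{19}{5}$ ($D = \frac{3}{5} - \frac{-171 - -193}{5} = \frac{3}{5} - \frac{-171 + 193}{5} = \frac{3}{5} - \frac{22}{5} = - \frac{19}{5} \approx -3.8$)
$s = - \frac{875}{601}$ ($s = \frac{1 - 176}{- \frac{19}{5} + 124} = - \frac{175}{\frac{601}{5}} = \left(-175\right) \frac{5}{601} = - \frac{875}{601} \approx -1.4559$)
$\frac{1}{w{\left(f{\left(-5 \right)} \right)} + s} = \frac{1}{-9 - \frac{875}{601}} = \frac{1}{- \frac{6284}{601}} = - \frac{601}{6284}$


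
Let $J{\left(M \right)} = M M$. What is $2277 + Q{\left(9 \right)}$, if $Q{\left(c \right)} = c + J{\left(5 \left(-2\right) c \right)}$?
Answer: $10386$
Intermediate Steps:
$J{\left(M \right)} = M^{2}$
$Q{\left(c \right)} = c + 100 c^{2}$ ($Q{\left(c \right)} = c + \left(5 \left(-2\right) c\right)^{2} = c + \left(- 10 c\right)^{2} = c + 100 c^{2}$)
$2277 + Q{\left(9 \right)} = 2277 + 9 \left(1 + 100 \cdot 9\right) = 2277 + 9 \left(1 + 900\right) = 2277 + 9 \cdot 901 = 2277 + 8109 = 10386$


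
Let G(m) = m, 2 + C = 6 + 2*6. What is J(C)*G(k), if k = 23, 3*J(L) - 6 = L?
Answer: 506/3 ≈ 168.67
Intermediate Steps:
C = 16 (C = -2 + (6 + 2*6) = -2 + (6 + 12) = -2 + 18 = 16)
J(L) = 2 + L/3
J(C)*G(k) = (2 + (⅓)*16)*23 = (2 + 16/3)*23 = (22/3)*23 = 506/3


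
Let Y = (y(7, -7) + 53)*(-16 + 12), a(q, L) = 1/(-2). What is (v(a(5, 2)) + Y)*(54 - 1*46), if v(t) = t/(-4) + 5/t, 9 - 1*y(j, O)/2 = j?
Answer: -1903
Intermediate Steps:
a(q, L) = -1/2
y(j, O) = 18 - 2*j
v(t) = 5/t - t/4 (v(t) = t*(-1/4) + 5/t = -t/4 + 5/t = 5/t - t/4)
Y = -228 (Y = ((18 - 2*7) + 53)*(-16 + 12) = ((18 - 14) + 53)*(-4) = (4 + 53)*(-4) = 57*(-4) = -228)
(v(a(5, 2)) + Y)*(54 - 1*46) = ((5/(-1/2) - 1/4*(-1/2)) - 228)*(54 - 1*46) = ((5*(-2) + 1/8) - 228)*(54 - 46) = ((-10 + 1/8) - 228)*8 = (-79/8 - 228)*8 = -1903/8*8 = -1903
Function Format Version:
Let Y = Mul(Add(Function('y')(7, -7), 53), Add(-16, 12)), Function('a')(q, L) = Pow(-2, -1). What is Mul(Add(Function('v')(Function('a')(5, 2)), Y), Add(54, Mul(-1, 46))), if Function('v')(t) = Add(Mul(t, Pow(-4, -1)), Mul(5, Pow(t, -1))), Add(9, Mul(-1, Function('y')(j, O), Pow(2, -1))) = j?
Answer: -1903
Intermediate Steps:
Function('a')(q, L) = Rational(-1, 2)
Function('y')(j, O) = Add(18, Mul(-2, j))
Function('v')(t) = Add(Mul(5, Pow(t, -1)), Mul(Rational(-1, 4), t)) (Function('v')(t) = Add(Mul(t, Rational(-1, 4)), Mul(5, Pow(t, -1))) = Add(Mul(Rational(-1, 4), t), Mul(5, Pow(t, -1))) = Add(Mul(5, Pow(t, -1)), Mul(Rational(-1, 4), t)))
Y = -228 (Y = Mul(Add(Add(18, Mul(-2, 7)), 53), Add(-16, 12)) = Mul(Add(Add(18, -14), 53), -4) = Mul(Add(4, 53), -4) = Mul(57, -4) = -228)
Mul(Add(Function('v')(Function('a')(5, 2)), Y), Add(54, Mul(-1, 46))) = Mul(Add(Add(Mul(5, Pow(Rational(-1, 2), -1)), Mul(Rational(-1, 4), Rational(-1, 2))), -228), Add(54, Mul(-1, 46))) = Mul(Add(Add(Mul(5, -2), Rational(1, 8)), -228), Add(54, -46)) = Mul(Add(Add(-10, Rational(1, 8)), -228), 8) = Mul(Add(Rational(-79, 8), -228), 8) = Mul(Rational(-1903, 8), 8) = -1903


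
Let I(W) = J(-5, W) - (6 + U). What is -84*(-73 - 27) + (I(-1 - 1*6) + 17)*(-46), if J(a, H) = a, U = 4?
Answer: 8308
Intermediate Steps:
I(W) = -15 (I(W) = -5 - (6 + 4) = -5 - 1*10 = -5 - 10 = -15)
-84*(-73 - 27) + (I(-1 - 1*6) + 17)*(-46) = -84*(-73 - 27) + (-15 + 17)*(-46) = -84*(-100) + 2*(-46) = 8400 - 92 = 8308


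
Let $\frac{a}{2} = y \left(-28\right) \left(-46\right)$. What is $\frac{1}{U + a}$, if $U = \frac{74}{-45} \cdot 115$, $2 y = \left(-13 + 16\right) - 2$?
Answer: $\frac{9}{9890} \approx 0.00091001$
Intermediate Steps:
$y = \frac{1}{2}$ ($y = \frac{\left(-13 + 16\right) - 2}{2} = \frac{3 - 2}{2} = \frac{1}{2} \cdot 1 = \frac{1}{2} \approx 0.5$)
$U = - \frac{1702}{9}$ ($U = 74 \left(- \frac{1}{45}\right) 115 = \left(- \frac{74}{45}\right) 115 = - \frac{1702}{9} \approx -189.11$)
$a = 1288$ ($a = 2 \cdot \frac{1}{2} \left(-28\right) \left(-46\right) = 2 \left(\left(-14\right) \left(-46\right)\right) = 2 \cdot 644 = 1288$)
$\frac{1}{U + a} = \frac{1}{- \frac{1702}{9} + 1288} = \frac{1}{\frac{9890}{9}} = \frac{9}{9890}$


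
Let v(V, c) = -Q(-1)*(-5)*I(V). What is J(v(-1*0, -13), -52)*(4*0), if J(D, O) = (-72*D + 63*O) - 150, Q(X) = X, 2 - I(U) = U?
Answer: 0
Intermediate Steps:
I(U) = 2 - U
v(V, c) = -10 + 5*V (v(V, c) = -(-1*(-5))*(2 - V) = -5*(2 - V) = -(10 - 5*V) = -10 + 5*V)
J(D, O) = -150 - 72*D + 63*O
J(v(-1*0, -13), -52)*(4*0) = (-150 - 72*(-10 + 5*(-1*0)) + 63*(-52))*(4*0) = (-150 - 72*(-10 + 5*0) - 3276)*0 = (-150 - 72*(-10 + 0) - 3276)*0 = (-150 - 72*(-10) - 3276)*0 = (-150 + 720 - 3276)*0 = -2706*0 = 0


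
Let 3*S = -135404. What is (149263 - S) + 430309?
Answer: 1874120/3 ≈ 6.2471e+5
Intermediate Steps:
S = -135404/3 (S = (1/3)*(-135404) = -135404/3 ≈ -45135.)
(149263 - S) + 430309 = (149263 - 1*(-135404/3)) + 430309 = (149263 + 135404/3) + 430309 = 583193/3 + 430309 = 1874120/3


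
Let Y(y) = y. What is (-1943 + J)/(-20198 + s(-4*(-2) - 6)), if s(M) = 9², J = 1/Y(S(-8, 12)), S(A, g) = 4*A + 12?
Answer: 38861/402340 ≈ 0.096587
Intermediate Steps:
S(A, g) = 12 + 4*A
J = -1/20 (J = 1/(12 + 4*(-8)) = 1/(12 - 32) = 1/(-20) = -1/20 ≈ -0.050000)
s(M) = 81
(-1943 + J)/(-20198 + s(-4*(-2) - 6)) = (-1943 - 1/20)/(-20198 + 81) = -38861/20/(-20117) = -38861/20*(-1/20117) = 38861/402340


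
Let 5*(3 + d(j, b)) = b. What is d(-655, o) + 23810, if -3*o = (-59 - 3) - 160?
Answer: 119109/5 ≈ 23822.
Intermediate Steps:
o = 74 (o = -((-59 - 3) - 160)/3 = -(-62 - 160)/3 = -⅓*(-222) = 74)
d(j, b) = -3 + b/5
d(-655, o) + 23810 = (-3 + (⅕)*74) + 23810 = (-3 + 74/5) + 23810 = 59/5 + 23810 = 119109/5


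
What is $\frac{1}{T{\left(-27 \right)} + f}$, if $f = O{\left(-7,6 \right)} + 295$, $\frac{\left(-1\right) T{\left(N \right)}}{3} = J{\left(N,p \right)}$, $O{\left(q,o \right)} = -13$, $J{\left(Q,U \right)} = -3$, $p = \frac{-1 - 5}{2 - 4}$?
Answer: $\frac{1}{291} \approx 0.0034364$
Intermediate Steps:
$p = 3$ ($p = - \frac{6}{-2} = \left(-6\right) \left(- \frac{1}{2}\right) = 3$)
$T{\left(N \right)} = 9$ ($T{\left(N \right)} = \left(-3\right) \left(-3\right) = 9$)
$f = 282$ ($f = -13 + 295 = 282$)
$\frac{1}{T{\left(-27 \right)} + f} = \frac{1}{9 + 282} = \frac{1}{291}$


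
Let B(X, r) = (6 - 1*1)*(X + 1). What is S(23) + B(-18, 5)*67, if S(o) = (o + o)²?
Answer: -3579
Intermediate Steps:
S(o) = 4*o² (S(o) = (2*o)² = 4*o²)
B(X, r) = 5 + 5*X (B(X, r) = (6 - 1)*(1 + X) = 5*(1 + X) = 5 + 5*X)
S(23) + B(-18, 5)*67 = 4*23² + (5 + 5*(-18))*67 = 4*529 + (5 - 90)*67 = 2116 - 85*67 = 2116 - 5695 = -3579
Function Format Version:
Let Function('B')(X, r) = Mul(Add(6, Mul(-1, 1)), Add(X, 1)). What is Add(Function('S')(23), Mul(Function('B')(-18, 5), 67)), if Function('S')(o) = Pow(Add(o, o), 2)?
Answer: -3579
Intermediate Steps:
Function('S')(o) = Mul(4, Pow(o, 2)) (Function('S')(o) = Pow(Mul(2, o), 2) = Mul(4, Pow(o, 2)))
Function('B')(X, r) = Add(5, Mul(5, X)) (Function('B')(X, r) = Mul(Add(6, -1), Add(1, X)) = Mul(5, Add(1, X)) = Add(5, Mul(5, X)))
Add(Function('S')(23), Mul(Function('B')(-18, 5), 67)) = Add(Mul(4, Pow(23, 2)), Mul(Add(5, Mul(5, -18)), 67)) = Add(Mul(4, 529), Mul(Add(5, -90), 67)) = Add(2116, Mul(-85, 67)) = Add(2116, -5695) = -3579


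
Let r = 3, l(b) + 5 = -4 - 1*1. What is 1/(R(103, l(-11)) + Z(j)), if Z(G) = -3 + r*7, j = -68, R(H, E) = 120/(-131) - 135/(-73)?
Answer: 9563/181059 ≈ 0.052817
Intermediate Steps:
l(b) = -10 (l(b) = -5 + (-4 - 1*1) = -5 + (-4 - 1) = -5 - 5 = -10)
R(H, E) = 8925/9563 (R(H, E) = 120*(-1/131) - 135*(-1/73) = -120/131 + 135/73 = 8925/9563)
Z(G) = 18 (Z(G) = -3 + 3*7 = -3 + 21 = 18)
1/(R(103, l(-11)) + Z(j)) = 1/(8925/9563 + 18) = 1/(181059/9563) = 9563/181059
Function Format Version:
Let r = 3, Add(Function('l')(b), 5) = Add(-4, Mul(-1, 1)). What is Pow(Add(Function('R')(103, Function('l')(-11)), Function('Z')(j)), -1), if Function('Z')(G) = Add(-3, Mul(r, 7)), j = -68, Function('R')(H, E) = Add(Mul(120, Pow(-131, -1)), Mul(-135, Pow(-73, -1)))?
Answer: Rational(9563, 181059) ≈ 0.052817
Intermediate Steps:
Function('l')(b) = -10 (Function('l')(b) = Add(-5, Add(-4, Mul(-1, 1))) = Add(-5, Add(-4, -1)) = Add(-5, -5) = -10)
Function('R')(H, E) = Rational(8925, 9563) (Function('R')(H, E) = Add(Mul(120, Rational(-1, 131)), Mul(-135, Rational(-1, 73))) = Add(Rational(-120, 131), Rational(135, 73)) = Rational(8925, 9563))
Function('Z')(G) = 18 (Function('Z')(G) = Add(-3, Mul(3, 7)) = Add(-3, 21) = 18)
Pow(Add(Function('R')(103, Function('l')(-11)), Function('Z')(j)), -1) = Pow(Add(Rational(8925, 9563), 18), -1) = Pow(Rational(181059, 9563), -1) = Rational(9563, 181059)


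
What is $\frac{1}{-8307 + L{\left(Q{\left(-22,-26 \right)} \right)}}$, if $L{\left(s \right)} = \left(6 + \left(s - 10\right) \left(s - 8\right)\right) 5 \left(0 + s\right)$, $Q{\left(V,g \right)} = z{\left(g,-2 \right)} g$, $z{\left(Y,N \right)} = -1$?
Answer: $\frac{1}{29913} \approx 3.343 \cdot 10^{-5}$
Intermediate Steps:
$Q{\left(V,g \right)} = - g$
$L{\left(s \right)} = 5 s \left(6 + \left(-10 + s\right) \left(-8 + s\right)\right)$ ($L{\left(s \right)} = \left(6 + \left(-10 + s\right) \left(-8 + s\right)\right) 5 s = 5 s \left(6 + \left(-10 + s\right) \left(-8 + s\right)\right)$)
$\frac{1}{-8307 + L{\left(Q{\left(-22,-26 \right)} \right)}} = \frac{1}{-8307 + 5 \left(\left(-1\right) \left(-26\right)\right) \left(86 + \left(\left(-1\right) \left(-26\right)\right)^{2} - 18 \left(\left(-1\right) \left(-26\right)\right)\right)} = \frac{1}{-8307 + 5 \cdot 26 \left(86 + 26^{2} - 468\right)} = \frac{1}{-8307 + 5 \cdot 26 \left(86 + 676 - 468\right)} = \frac{1}{-8307 + 5 \cdot 26 \cdot 294} = \frac{1}{-8307 + 38220} = \frac{1}{29913}$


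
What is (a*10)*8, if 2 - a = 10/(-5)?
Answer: 320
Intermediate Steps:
a = 4 (a = 2 - 10/(-5) = 2 - 10*(-1)/5 = 2 - 1*(-2) = 2 + 2 = 4)
(a*10)*8 = (4*10)*8 = 40*8 = 320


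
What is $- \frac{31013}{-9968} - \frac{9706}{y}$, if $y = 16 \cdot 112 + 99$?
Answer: $- \frac{38103825}{18849488} \approx -2.0215$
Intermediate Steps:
$y = 1891$ ($y = 1792 + 99 = 1891$)
$- \frac{31013}{-9968} - \frac{9706}{y} = - \frac{31013}{-9968} - \frac{9706}{1891} = \left(-31013\right) \left(- \frac{1}{9968}\right) - \frac{9706}{1891} = \frac{31013}{9968} - \frac{9706}{1891} = - \frac{38103825}{18849488}$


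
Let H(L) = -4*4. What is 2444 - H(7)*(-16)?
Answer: 2188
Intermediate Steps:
H(L) = -16
2444 - H(7)*(-16) = 2444 - (-16)*(-16) = 2444 - 1*256 = 2444 - 256 = 2188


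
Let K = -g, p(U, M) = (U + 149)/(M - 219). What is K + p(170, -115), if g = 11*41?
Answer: -150953/334 ≈ -451.96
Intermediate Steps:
g = 451
p(U, M) = (149 + U)/(-219 + M)
K = -451 (K = -1*451 = -451)
K + p(170, -115) = -451 + (149 + 170)/(-219 - 115) = -451 + 319/(-334) = -451 - 1/334*319 = -451 - 319/334 = -150953/334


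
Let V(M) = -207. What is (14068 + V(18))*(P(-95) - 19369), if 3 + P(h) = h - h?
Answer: -268515292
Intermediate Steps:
P(h) = -3 (P(h) = -3 + (h - h) = -3 + 0 = -3)
(14068 + V(18))*(P(-95) - 19369) = (14068 - 207)*(-3 - 19369) = 13861*(-19372) = -268515292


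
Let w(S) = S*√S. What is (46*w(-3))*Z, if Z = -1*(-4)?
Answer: -552*I*√3 ≈ -956.09*I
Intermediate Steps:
w(S) = S^(3/2)
Z = 4
(46*w(-3))*Z = (46*(-3)^(3/2))*4 = (46*(-3*I*√3))*4 = -138*I*√3*4 = -552*I*√3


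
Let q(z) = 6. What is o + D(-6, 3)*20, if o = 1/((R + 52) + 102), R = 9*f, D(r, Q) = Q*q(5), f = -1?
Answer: 52201/145 ≈ 360.01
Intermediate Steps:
D(r, Q) = 6*Q (D(r, Q) = Q*6 = 6*Q)
R = -9 (R = 9*(-1) = -9)
o = 1/145 (o = 1/((-9 + 52) + 102) = 1/(43 + 102) = 1/145 ≈ 0.0068966)
o + D(-6, 3)*20 = 1/145 + (6*3)*20 = 1/145 + 18*20 = 1/145 + 360 = 52201/145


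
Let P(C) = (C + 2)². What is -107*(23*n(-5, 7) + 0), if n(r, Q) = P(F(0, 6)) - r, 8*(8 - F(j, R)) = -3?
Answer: -17741349/64 ≈ -2.7721e+5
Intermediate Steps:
F(j, R) = 67/8 (F(j, R) = 8 - ⅛*(-3) = 8 + 3/8 = 67/8)
P(C) = (2 + C)²
n(r, Q) = 6889/64 - r (n(r, Q) = (2 + 67/8)² - r = (83/8)² - r = 6889/64 - r)
-107*(23*n(-5, 7) + 0) = -107*(23*(6889/64 - 1*(-5)) + 0) = -107*(23*(6889/64 + 5) + 0) = -107*(23*(7209/64) + 0) = -107*(165807/64 + 0) = -107*165807/64 = -17741349/64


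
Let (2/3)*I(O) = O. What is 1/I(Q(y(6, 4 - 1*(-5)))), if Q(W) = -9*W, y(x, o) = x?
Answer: -1/81 ≈ -0.012346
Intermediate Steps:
I(O) = 3*O/2
1/I(Q(y(6, 4 - 1*(-5)))) = 1/(3*(-9*6)/2) = 1/((3/2)*(-54)) = 1/(-81) = -1/81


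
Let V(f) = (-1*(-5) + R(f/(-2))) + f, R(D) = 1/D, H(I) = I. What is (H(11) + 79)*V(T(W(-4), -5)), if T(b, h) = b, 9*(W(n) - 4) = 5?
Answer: 33640/41 ≈ 820.49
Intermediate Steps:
W(n) = 41/9 (W(n) = 4 + (⅑)*5 = 4 + 5/9 = 41/9)
V(f) = 5 + f - 2/f (V(f) = (-1*(-5) + 1/(f/(-2))) + f = (5 + 1/(f*(-½))) + f = (5 + 1/(-f/2)) + f = (5 - 2/f) + f = 5 + f - 2/f)
(H(11) + 79)*V(T(W(-4), -5)) = (11 + 79)*(5 + 41/9 - 2/41/9) = 90*(5 + 41/9 - 2*9/41) = 90*(5 + 41/9 - 18/41) = 90*(3364/369) = 33640/41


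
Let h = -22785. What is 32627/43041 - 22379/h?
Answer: 27089218/15566495 ≈ 1.7402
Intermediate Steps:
32627/43041 - 22379/h = 32627/43041 - 22379/(-22785) = 32627*(1/43041) - 22379*(-1/22785) = 32627/43041 + 3197/3255 = 27089218/15566495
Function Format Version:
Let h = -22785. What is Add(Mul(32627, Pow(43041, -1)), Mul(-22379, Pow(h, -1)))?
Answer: Rational(27089218, 15566495) ≈ 1.7402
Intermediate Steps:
Add(Mul(32627, Pow(43041, -1)), Mul(-22379, Pow(h, -1))) = Add(Mul(32627, Pow(43041, -1)), Mul(-22379, Pow(-22785, -1))) = Add(Mul(32627, Rational(1, 43041)), Mul(-22379, Rational(-1, 22785))) = Add(Rational(32627, 43041), Rational(3197, 3255)) = Rational(27089218, 15566495)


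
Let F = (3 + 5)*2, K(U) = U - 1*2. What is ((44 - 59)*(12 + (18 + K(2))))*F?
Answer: -7200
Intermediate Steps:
K(U) = -2 + U (K(U) = U - 2 = -2 + U)
F = 16 (F = 8*2 = 16)
((44 - 59)*(12 + (18 + K(2))))*F = ((44 - 59)*(12 + (18 + (-2 + 2))))*16 = -15*(12 + (18 + 0))*16 = -15*(12 + 18)*16 = -15*30*16 = -450*16 = -7200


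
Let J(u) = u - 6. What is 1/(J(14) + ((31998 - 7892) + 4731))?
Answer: 1/28845 ≈ 3.4668e-5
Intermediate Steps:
J(u) = -6 + u
1/(J(14) + ((31998 - 7892) + 4731)) = 1/((-6 + 14) + ((31998 - 7892) + 4731)) = 1/(8 + (24106 + 4731)) = 1/(8 + 28837) = 1/28845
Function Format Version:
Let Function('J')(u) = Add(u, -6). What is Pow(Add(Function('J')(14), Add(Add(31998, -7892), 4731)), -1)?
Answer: Rational(1, 28845) ≈ 3.4668e-5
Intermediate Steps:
Function('J')(u) = Add(-6, u)
Pow(Add(Function('J')(14), Add(Add(31998, -7892), 4731)), -1) = Pow(Add(Add(-6, 14), Add(Add(31998, -7892), 4731)), -1) = Pow(Add(8, Add(24106, 4731)), -1) = Pow(Add(8, 28837), -1) = Pow(28845, -1) = Rational(1, 28845)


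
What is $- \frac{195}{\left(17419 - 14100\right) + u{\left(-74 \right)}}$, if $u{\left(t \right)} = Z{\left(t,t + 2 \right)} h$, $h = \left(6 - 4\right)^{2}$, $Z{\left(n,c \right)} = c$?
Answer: $- \frac{195}{3031} \approx -0.064335$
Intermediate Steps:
$h = 4$ ($h = 2^{2} = 4$)
$u{\left(t \right)} = 8 + 4 t$ ($u{\left(t \right)} = \left(t + 2\right) 4 = \left(2 + t\right) 4 = 8 + 4 t$)
$- \frac{195}{\left(17419 - 14100\right) + u{\left(-74 \right)}} = - \frac{195}{\left(17419 - 14100\right) + \left(8 + 4 \left(-74\right)\right)} = - \frac{195}{3319 + \left(8 - 296\right)} = - \frac{195}{3319 - 288} = - \frac{195}{3031}$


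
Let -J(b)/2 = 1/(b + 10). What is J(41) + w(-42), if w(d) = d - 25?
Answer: -3419/51 ≈ -67.039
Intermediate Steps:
w(d) = -25 + d
J(b) = -2/(10 + b) (J(b) = -2/(b + 10) = -2/(10 + b))
J(41) + w(-42) = -2/(10 + 41) + (-25 - 42) = -2/51 - 67 = -3419/51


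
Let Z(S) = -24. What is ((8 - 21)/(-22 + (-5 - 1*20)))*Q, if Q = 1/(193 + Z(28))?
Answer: 1/611 ≈ 0.0016367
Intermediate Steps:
Q = 1/169 (Q = 1/(193 - 24) = 1/169 ≈ 0.0059172)
((8 - 21)/(-22 + (-5 - 1*20)))*Q = ((8 - 21)/(-22 + (-5 - 1*20)))*(1/169) = -13/(-22 + (-5 - 20))*(1/169) = -13/(-22 - 25)*(1/169) = -13/(-47)*(1/169) = -13*(-1/47)*(1/169) = (13/47)*(1/169) = 1/611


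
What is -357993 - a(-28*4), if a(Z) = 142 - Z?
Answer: -358247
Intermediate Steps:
-357993 - a(-28*4) = -357993 - (142 - (-28)*4) = -357993 - (142 - 1*(-112)) = -357993 - (142 + 112) = -357993 - 1*254 = -357993 - 254 = -358247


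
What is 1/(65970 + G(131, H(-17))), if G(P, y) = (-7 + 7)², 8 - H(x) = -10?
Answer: 1/65970 ≈ 1.5158e-5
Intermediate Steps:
H(x) = 18 (H(x) = 8 - 1*(-10) = 8 + 10 = 18)
G(P, y) = 0 (G(P, y) = 0² = 0)
1/(65970 + G(131, H(-17))) = 1/(65970 + 0) = 1/65970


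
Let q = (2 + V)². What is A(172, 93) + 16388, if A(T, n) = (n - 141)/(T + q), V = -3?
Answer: 2835076/173 ≈ 16388.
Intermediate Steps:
q = 1 (q = (2 - 3)² = (-1)² = 1)
A(T, n) = (-141 + n)/(1 + T) (A(T, n) = (n - 141)/(T + 1) = (-141 + n)/(1 + T))
A(172, 93) + 16388 = (-141 + 93)/(1 + 172) + 16388 = -48/173 + 16388 = 2835076/173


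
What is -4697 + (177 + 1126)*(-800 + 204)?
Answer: -781285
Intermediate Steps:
-4697 + (177 + 1126)*(-800 + 204) = -4697 + 1303*(-596) = -4697 - 776588 = -781285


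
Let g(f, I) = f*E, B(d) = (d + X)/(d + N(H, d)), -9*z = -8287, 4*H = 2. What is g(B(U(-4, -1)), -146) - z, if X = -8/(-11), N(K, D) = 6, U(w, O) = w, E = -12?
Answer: -89213/99 ≈ -901.14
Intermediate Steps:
H = 1/2 (H = (1/4)*2 = 1/2 ≈ 0.50000)
z = 8287/9 (z = -1/9*(-8287) = 8287/9 ≈ 920.78)
X = 8/11 (X = -8*(-1/11) = 8/11 ≈ 0.72727)
B(d) = (8/11 + d)/(6 + d) (B(d) = (d + 8/11)/(d + 6) = (8/11 + d)/(6 + d))
g(f, I) = -12*f (g(f, I) = f*(-12) = -12*f)
g(B(U(-4, -1)), -146) - z = -12*(8/11 - 4)/(6 - 4) - 1*8287/9 = -12*(-36)/(2*11) - 8287/9 = -6*(-36)/11 - 8287/9 = -12*(-18/11) - 8287/9 = 216/11 - 8287/9 = -89213/99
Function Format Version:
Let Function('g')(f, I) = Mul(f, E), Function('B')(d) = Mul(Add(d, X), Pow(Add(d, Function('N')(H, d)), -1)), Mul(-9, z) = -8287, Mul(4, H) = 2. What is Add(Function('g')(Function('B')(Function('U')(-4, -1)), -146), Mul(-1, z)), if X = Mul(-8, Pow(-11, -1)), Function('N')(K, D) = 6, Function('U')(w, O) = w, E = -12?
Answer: Rational(-89213, 99) ≈ -901.14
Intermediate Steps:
H = Rational(1, 2) (H = Mul(Rational(1, 4), 2) = Rational(1, 2) ≈ 0.50000)
z = Rational(8287, 9) (z = Mul(Rational(-1, 9), -8287) = Rational(8287, 9) ≈ 920.78)
X = Rational(8, 11) (X = Mul(-8, Rational(-1, 11)) = Rational(8, 11) ≈ 0.72727)
Function('B')(d) = Mul(Pow(Add(6, d), -1), Add(Rational(8, 11), d)) (Function('B')(d) = Mul(Add(d, Rational(8, 11)), Pow(Add(d, 6), -1)) = Mul(Add(Rational(8, 11), d), Pow(Add(6, d), -1)) = Mul(Pow(Add(6, d), -1), Add(Rational(8, 11), d)))
Function('g')(f, I) = Mul(-12, f) (Function('g')(f, I) = Mul(f, -12) = Mul(-12, f))
Add(Function('g')(Function('B')(Function('U')(-4, -1)), -146), Mul(-1, z)) = Add(Mul(-12, Mul(Pow(Add(6, -4), -1), Add(Rational(8, 11), -4))), Mul(-1, Rational(8287, 9))) = Add(Mul(-12, Mul(Pow(2, -1), Rational(-36, 11))), Rational(-8287, 9)) = Add(Mul(-12, Mul(Rational(1, 2), Rational(-36, 11))), Rational(-8287, 9)) = Add(Mul(-12, Rational(-18, 11)), Rational(-8287, 9)) = Add(Rational(216, 11), Rational(-8287, 9)) = Rational(-89213, 99)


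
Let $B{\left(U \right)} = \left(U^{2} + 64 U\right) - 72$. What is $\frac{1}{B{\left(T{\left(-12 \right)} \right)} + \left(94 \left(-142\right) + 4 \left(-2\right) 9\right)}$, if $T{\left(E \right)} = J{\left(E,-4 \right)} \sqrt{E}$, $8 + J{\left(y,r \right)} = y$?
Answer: $\frac{i}{4 \left(- 4573 i + 640 \sqrt{3}\right)} \approx -5.1635 \cdot 10^{-5} + 1.2516 \cdot 10^{-5} i$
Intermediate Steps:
$J{\left(y,r \right)} = -8 + y$
$T{\left(E \right)} = \sqrt{E} \left(-8 + E\right)$ ($T{\left(E \right)} = \left(-8 + E\right) \sqrt{E} = \sqrt{E} \left(-8 + E\right)$)
$B{\left(U \right)} = -72 + U^{2} + 64 U$
$\frac{1}{B{\left(T{\left(-12 \right)} \right)} + \left(94 \left(-142\right) + 4 \left(-2\right) 9\right)} = \frac{1}{\left(-72 + \left(\sqrt{-12} \left(-8 - 12\right)\right)^{2} + 64 \sqrt{-12} \left(-8 - 12\right)\right) + \left(94 \left(-142\right) + 4 \left(-2\right) 9\right)} = \frac{1}{\left(-72 + \left(2 i \sqrt{3} \left(-20\right)\right)^{2} + 64 \cdot 2 i \sqrt{3} \left(-20\right)\right) - 13420} = \frac{1}{\left(-72 + \left(- 40 i \sqrt{3}\right)^{2} + 64 \left(- 40 i \sqrt{3}\right)\right) - 13420} = \frac{1}{\left(-72 - 4800 - 2560 i \sqrt{3}\right) - 13420} = \frac{1}{\left(-4872 - 2560 i \sqrt{3}\right) - 13420} = \frac{1}{-18292 - 2560 i \sqrt{3}}$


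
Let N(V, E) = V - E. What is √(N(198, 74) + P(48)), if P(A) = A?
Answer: 2*√43 ≈ 13.115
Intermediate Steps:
√(N(198, 74) + P(48)) = √((198 - 1*74) + 48) = √((198 - 74) + 48) = √(124 + 48) = √172 = 2*√43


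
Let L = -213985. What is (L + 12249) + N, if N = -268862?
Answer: -470598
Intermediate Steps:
(L + 12249) + N = (-213985 + 12249) - 268862 = -201736 - 268862 = -470598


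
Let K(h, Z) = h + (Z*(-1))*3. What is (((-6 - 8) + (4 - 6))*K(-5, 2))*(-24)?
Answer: -4224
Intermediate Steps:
K(h, Z) = h - 3*Z (K(h, Z) = h - Z*3 = h - 3*Z)
(((-6 - 8) + (4 - 6))*K(-5, 2))*(-24) = (((-6 - 8) + (4 - 6))*(-5 - 3*2))*(-24) = ((-14 - 2)*(-5 - 6))*(-24) = -16*(-11)*(-24) = 176*(-24) = -4224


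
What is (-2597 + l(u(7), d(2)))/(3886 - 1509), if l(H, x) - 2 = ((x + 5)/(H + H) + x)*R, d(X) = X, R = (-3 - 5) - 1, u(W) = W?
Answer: -5235/4754 ≈ -1.1012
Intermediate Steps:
R = -9 (R = -8 - 1 = -9)
l(H, x) = 2 - 9*x - 9*(5 + x)/(2*H) (l(H, x) = 2 + ((x + 5)/(H + H) + x)*(-9) = 2 + ((5 + x)/((2*H)) + x)*(-9) = 2 + ((5 + x)*(1/(2*H)) + x)*(-9) = 2 + ((5 + x)/(2*H) + x)*(-9) = 2 + (x + (5 + x)/(2*H))*(-9) = 2 + (-9*x - 9*(5 + x)/(2*H)) = 2 - 9*x - 9*(5 + x)/(2*H))
(-2597 + l(u(7), d(2)))/(3886 - 1509) = (-2597 + (½)*(-45 - 9*2 + 4*7 - 18*7*2)/7)/(3886 - 1509) = (-2597 + (½)*(⅐)*(-45 - 18 + 28 - 252))/2377 = (-2597 + (½)*(⅐)*(-287))*(1/2377) = (-2597 - 41/2)*(1/2377) = -5235/2*1/2377 = -5235/4754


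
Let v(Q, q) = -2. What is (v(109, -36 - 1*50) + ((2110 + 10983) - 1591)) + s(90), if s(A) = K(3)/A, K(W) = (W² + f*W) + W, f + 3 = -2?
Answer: 344999/30 ≈ 11500.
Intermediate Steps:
f = -5 (f = -3 - 2 = -5)
K(W) = W² - 4*W (K(W) = (W² - 5*W) + W = W² - 4*W)
s(A) = -3/A (s(A) = (3*(-4 + 3))/A = (3*(-1))/A = -3/A)
(v(109, -36 - 1*50) + ((2110 + 10983) - 1591)) + s(90) = (-2 + ((2110 + 10983) - 1591)) - 3/90 = (-2 + (13093 - 1591)) - 3*1/90 = (-2 + 11502) - 1/30 = 11500 - 1/30 = 344999/30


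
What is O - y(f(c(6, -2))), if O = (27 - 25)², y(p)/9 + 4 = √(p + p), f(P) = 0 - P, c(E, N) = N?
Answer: 22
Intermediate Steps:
f(P) = -P
y(p) = -36 + 9*√2*√p (y(p) = -36 + 9*√(p + p) = -36 + 9*√(2*p) = -36 + 9*(√2*√p) = -36 + 9*√2*√p)
O = 4 (O = 2² = 4)
O - y(f(c(6, -2))) = 4 - (-36 + 9*√2*√(-1*(-2))) = 4 - (-36 + 9*√2*√2) = 4 - (-36 + 18) = 4 - 1*(-18) = 4 + 18 = 22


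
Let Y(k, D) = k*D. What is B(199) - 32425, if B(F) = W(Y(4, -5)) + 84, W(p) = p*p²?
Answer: -40341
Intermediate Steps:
Y(k, D) = D*k
W(p) = p³
B(F) = -7916 (B(F) = (-5*4)³ + 84 = (-20)³ + 84 = -8000 + 84 = -7916)
B(199) - 32425 = -7916 - 32425 = -40341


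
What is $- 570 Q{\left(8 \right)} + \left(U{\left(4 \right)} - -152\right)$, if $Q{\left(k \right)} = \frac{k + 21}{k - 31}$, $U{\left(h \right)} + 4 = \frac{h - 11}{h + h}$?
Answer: $\frac{159311}{184} \approx 865.82$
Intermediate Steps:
$U{\left(h \right)} = -4 + \frac{-11 + h}{2 h}$ ($U{\left(h \right)} = -4 + \frac{h - 11}{h + h} = -4 + \frac{-11 + h}{2 h}$)
$Q{\left(k \right)} = \frac{21 + k}{-31 + k}$
$- 570 Q{\left(8 \right)} + \left(U{\left(4 \right)} - -152\right) = - 570 \frac{21 + 8}{-31 + 8} + \left(\frac{-11 - 28}{2 \cdot 4} - -152\right) = - 570 \frac{1}{-23} \cdot 29 + \left(\frac{1}{2} \cdot \frac{1}{4} \left(-11 - 28\right) + 152\right) = - 570 \left(\left(- \frac{1}{23}\right) 29\right) + \left(\frac{1}{2} \cdot \frac{1}{4} \left(-39\right) + 152\right) = \left(-570\right) \left(- \frac{29}{23}\right) + \left(- \frac{39}{8} + 152\right) = \frac{16530}{23} + \frac{1177}{8} = \frac{159311}{184}$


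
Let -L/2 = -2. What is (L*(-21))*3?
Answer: -252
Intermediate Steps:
L = 4 (L = -2*(-2) = 4)
(L*(-21))*3 = (4*(-21))*3 = -84*3 = -252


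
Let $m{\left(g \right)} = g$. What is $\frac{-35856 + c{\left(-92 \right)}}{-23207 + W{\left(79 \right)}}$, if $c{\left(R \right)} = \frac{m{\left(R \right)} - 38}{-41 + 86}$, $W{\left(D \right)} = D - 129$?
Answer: $\frac{322730}{209313} \approx 1.5419$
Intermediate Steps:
$W{\left(D \right)} = -129 + D$
$c{\left(R \right)} = - \frac{38}{45} + \frac{R}{45}$ ($c{\left(R \right)} = \frac{R - 38}{-41 + 86} = \frac{R + \left(-47 + 9\right)}{45} = \left(R - 38\right) \frac{1}{45} = \left(-38 + R\right) \frac{1}{45} = - \frac{38}{45} + \frac{R}{45}$)
$\frac{-35856 + c{\left(-92 \right)}}{-23207 + W{\left(79 \right)}} = \frac{-35856 + \left(- \frac{38}{45} + \frac{1}{45} \left(-92\right)\right)}{-23207 + \left(-129 + 79\right)} = \frac{-35856 - \frac{26}{9}}{-23207 - 50} = \frac{-35856 - \frac{26}{9}}{-23257} = \left(- \frac{322730}{9}\right) \left(- \frac{1}{23257}\right) = \frac{322730}{209313}$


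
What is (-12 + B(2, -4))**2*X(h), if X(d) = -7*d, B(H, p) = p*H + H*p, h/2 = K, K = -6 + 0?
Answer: 65856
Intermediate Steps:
K = -6
h = -12 (h = 2*(-6) = -12)
B(H, p) = 2*H*p (B(H, p) = H*p + H*p = 2*H*p)
(-12 + B(2, -4))**2*X(h) = (-12 + 2*2*(-4))**2*(-7*(-12)) = (-12 - 16)**2*84 = (-28)**2*84 = 784*84 = 65856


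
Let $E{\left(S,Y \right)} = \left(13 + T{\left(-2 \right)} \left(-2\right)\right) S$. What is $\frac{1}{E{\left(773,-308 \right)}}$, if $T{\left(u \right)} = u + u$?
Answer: $\frac{1}{16233} \approx 6.1603 \cdot 10^{-5}$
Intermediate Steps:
$T{\left(u \right)} = 2 u$
$E{\left(S,Y \right)} = 21 S$ ($E{\left(S,Y \right)} = \left(13 + 2 \left(-2\right) \left(-2\right)\right) S = \left(13 - -8\right) S = \left(13 + 8\right) S = 21 S$)
$\frac{1}{E{\left(773,-308 \right)}} = \frac{1}{21 \cdot 773} = \frac{1}{16233}$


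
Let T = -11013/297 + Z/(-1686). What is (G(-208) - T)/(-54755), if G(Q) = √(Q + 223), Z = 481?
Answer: -415795/609291738 - √15/54755 ≈ -0.00075316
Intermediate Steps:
G(Q) = √(223 + Q)
T = -2078975/55638 (T = -11013/297 + 481/(-1686) = -11013*1/297 + 481*(-1/1686) = -3671/99 - 481/1686 = -2078975/55638 ≈ -37.366)
(G(-208) - T)/(-54755) = (√(223 - 208) - 1*(-2078975/55638))/(-54755) = (√15 + 2078975/55638)*(-1/54755) = (2078975/55638 + √15)*(-1/54755) = -415795/609291738 - √15/54755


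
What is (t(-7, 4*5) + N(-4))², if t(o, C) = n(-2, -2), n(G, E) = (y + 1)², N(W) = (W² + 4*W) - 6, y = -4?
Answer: 9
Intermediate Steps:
N(W) = -6 + W² + 4*W
n(G, E) = 9 (n(G, E) = (-4 + 1)² = (-3)² = 9)
t(o, C) = 9
(t(-7, 4*5) + N(-4))² = (9 + (-6 + (-4)² + 4*(-4)))² = (9 + (-6 + 16 - 16))² = (9 - 6)² = 3² = 9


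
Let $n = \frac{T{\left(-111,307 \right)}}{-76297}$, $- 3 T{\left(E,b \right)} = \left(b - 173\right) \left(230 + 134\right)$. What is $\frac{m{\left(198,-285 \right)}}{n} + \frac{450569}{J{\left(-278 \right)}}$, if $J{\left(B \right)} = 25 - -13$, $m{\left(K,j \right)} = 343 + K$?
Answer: $\frac{1026249797}{71288} \approx 14396.0$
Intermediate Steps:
$T{\left(E,b \right)} = \frac{62972}{3} - \frac{364 b}{3}$ ($T{\left(E,b \right)} = - \frac{\left(b - 173\right) \left(230 + 134\right)}{3} = - \frac{\left(-173 + b\right) 364}{3} = - \frac{-62972 + 364 b}{3} = \frac{62972}{3} - \frac{364 b}{3}$)
$J{\left(B \right)} = 38$ ($J{\left(B \right)} = 25 + 13 = 38$)
$n = \frac{3752}{17607}$ ($n = \frac{\frac{62972}{3} - \frac{111748}{3}}{-76297} = \left(\frac{62972}{3} - \frac{111748}{3}\right) \left(- \frac{1}{76297}\right) = \left(- \frac{48776}{3}\right) \left(- \frac{1}{76297}\right) = \frac{3752}{17607} \approx 0.2131$)
$\frac{m{\left(198,-285 \right)}}{n} + \frac{450569}{J{\left(-278 \right)}} = \frac{343 + 198}{\frac{3752}{17607}} + \frac{450569}{38} = 541 \cdot \frac{17607}{3752} + 450569 \cdot \frac{1}{38} = \frac{9525387}{3752} + \frac{450569}{38} = \frac{1026249797}{71288}$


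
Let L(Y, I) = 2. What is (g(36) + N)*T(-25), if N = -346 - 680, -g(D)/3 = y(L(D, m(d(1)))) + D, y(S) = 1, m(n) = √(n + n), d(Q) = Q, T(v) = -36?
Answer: 40932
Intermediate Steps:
m(n) = √2*√n (m(n) = √(2*n) = √2*√n)
g(D) = -3 - 3*D (g(D) = -3*(1 + D) = -3 - 3*D)
N = -1026
(g(36) + N)*T(-25) = ((-3 - 3*36) - 1026)*(-36) = ((-3 - 108) - 1026)*(-36) = (-111 - 1026)*(-36) = -1137*(-36) = 40932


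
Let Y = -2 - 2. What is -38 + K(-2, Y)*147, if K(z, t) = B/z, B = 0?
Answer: -38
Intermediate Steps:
Y = -4
K(z, t) = 0 (K(z, t) = 0/z = 0)
-38 + K(-2, Y)*147 = -38 + 0*147 = -38 + 0 = -38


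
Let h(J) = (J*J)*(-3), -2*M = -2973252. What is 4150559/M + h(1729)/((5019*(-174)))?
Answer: 22430225167/1717300801 ≈ 13.061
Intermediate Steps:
M = 1486626 (M = -½*(-2973252) = 1486626)
h(J) = -3*J² (h(J) = J²*(-3) = -3*J²)
4150559/M + h(1729)/((5019*(-174))) = 4150559/1486626 + (-3*1729²)/((5019*(-174))) = 4150559*(1/1486626) - 3*2989441/(-873306) = 4150559/1486626 - 8968323*(-1/873306) = 4150559/1486626 + 427063/41586 = 22430225167/1717300801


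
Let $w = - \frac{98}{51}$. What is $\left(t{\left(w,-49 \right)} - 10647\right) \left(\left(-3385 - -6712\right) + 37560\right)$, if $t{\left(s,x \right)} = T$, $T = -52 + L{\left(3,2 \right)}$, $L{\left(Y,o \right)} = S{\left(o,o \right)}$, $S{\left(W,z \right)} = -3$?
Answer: $-437572674$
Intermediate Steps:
$w = - \frac{98}{51}$ ($w = \left(-98\right) \frac{1}{51} = - \frac{98}{51} \approx -1.9216$)
$L{\left(Y,o \right)} = -3$
$T = -55$ ($T = -52 - 3 = -55$)
$t{\left(s,x \right)} = -55$
$\left(t{\left(w,-49 \right)} - 10647\right) \left(\left(-3385 - -6712\right) + 37560\right) = \left(-55 - 10647\right) \left(\left(-3385 - -6712\right) + 37560\right) = - 10702 \left(\left(-3385 + 6712\right) + 37560\right) = - 10702 \left(3327 + 37560\right) = \left(-10702\right) 40887 = -437572674$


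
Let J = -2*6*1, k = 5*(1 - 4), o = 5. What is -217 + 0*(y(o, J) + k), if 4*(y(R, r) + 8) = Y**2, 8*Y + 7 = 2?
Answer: -217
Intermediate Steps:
Y = -5/8 (Y = -7/8 + (1/8)*2 = -7/8 + 1/4 = -5/8 ≈ -0.62500)
k = -15 (k = 5*(-3) = -15)
J = -12 (J = -12*1 = -12)
y(R, r) = -2023/256 (y(R, r) = -8 + (-5/8)**2/4 = -8 + (1/4)*(25/64) = -8 + 25/256 = -2023/256)
-217 + 0*(y(o, J) + k) = -217 + 0*(-2023/256 - 15) = -217 + 0*(-5863/256) = -217 + 0 = -217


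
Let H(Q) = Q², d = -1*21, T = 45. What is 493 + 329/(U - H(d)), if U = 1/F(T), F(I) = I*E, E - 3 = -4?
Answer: 9769273/19846 ≈ 492.25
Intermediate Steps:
E = -1 (E = 3 - 4 = -1)
F(I) = -I (F(I) = I*(-1) = -I)
U = -1/45 (U = 1/(-1*45) = 1/(-45) = -1/45 ≈ -0.022222)
d = -21
493 + 329/(U - H(d)) = 493 + 329/(-1/45 - 1*(-21)²) = 493 + 329/(-1/45 - 1*441) = 493 + 329/(-1/45 - 441) = 493 + 329/(-19846/45) = 493 + 329*(-45/19846) = 493 - 14805/19846 = 9769273/19846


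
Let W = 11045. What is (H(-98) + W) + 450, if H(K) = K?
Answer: 11397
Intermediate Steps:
(H(-98) + W) + 450 = (-98 + 11045) + 450 = 10947 + 450 = 11397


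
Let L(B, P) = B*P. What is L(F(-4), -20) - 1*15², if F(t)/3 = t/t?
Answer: -285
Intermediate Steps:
F(t) = 3 (F(t) = 3*(t/t) = 3*1 = 3)
L(F(-4), -20) - 1*15² = 3*(-20) - 1*15² = -60 - 1*225 = -60 - 225 = -285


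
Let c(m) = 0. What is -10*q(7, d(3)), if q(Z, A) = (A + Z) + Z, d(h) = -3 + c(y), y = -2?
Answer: -110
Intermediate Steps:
d(h) = -3 (d(h) = -3 + 0 = -3)
q(Z, A) = A + 2*Z
-10*q(7, d(3)) = -10*(-3 + 2*7) = -10*(-3 + 14) = -10*11 = -110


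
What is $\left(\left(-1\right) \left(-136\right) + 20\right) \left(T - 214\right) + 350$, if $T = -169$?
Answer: $-59398$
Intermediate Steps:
$\left(\left(-1\right) \left(-136\right) + 20\right) \left(T - 214\right) + 350 = \left(\left(-1\right) \left(-136\right) + 20\right) \left(-169 - 214\right) + 350 = \left(136 + 20\right) \left(-383\right) + 350 = 156 \left(-383\right) + 350 = -59748 + 350 = -59398$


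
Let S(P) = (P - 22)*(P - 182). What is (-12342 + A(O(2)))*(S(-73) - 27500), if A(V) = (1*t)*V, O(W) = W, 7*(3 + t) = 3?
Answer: 283058250/7 ≈ 4.0437e+7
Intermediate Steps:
t = -18/7 (t = -3 + (⅐)*3 = -3 + 3/7 = -18/7 ≈ -2.5714)
A(V) = -18*V/7 (A(V) = (1*(-18/7))*V = -18*V/7)
S(P) = (-182 + P)*(-22 + P) (S(P) = (-22 + P)*(-182 + P) = (-182 + P)*(-22 + P))
(-12342 + A(O(2)))*(S(-73) - 27500) = (-12342 - 18/7*2)*((4004 + (-73)² - 204*(-73)) - 27500) = (-12342 - 36/7)*((4004 + 5329 + 14892) - 27500) = -86430*(24225 - 27500)/7 = -86430/7*(-3275) = 283058250/7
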